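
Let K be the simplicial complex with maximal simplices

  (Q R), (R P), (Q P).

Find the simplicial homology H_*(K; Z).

H_0 = Z,  H_1 = Z.

Order the vertices as P < Q < R. Listing each simplex with vertices in this order, K has dimension 1 with simplices:

  0-simplices (3): P, Q, R
  1-simplices (3): PQ, PR, QR

Hence C_0 ≅ Z^3, C_1 ≅ Z^3.

Boundary ∂_1: C_1 → C_0 sends each edge [p,q] (with p < q) to q − p.
The 3×3 boundary matrix has rank 2 and Smith normal form diag(1,1).

Now H_k = ker ∂_k / im ∂_{k+1}, so:

  H_0: rank C_0 − rank ∂_1 = 3 − 2 = 1, and the invariant factors of ∂_1 are all 1, so H_0 = Z.
  H_1: rank ker ∂_1 − rank ∂_2 = (3 − 2) − 0 = 1, and there is no ∂_2, so H_1 = Z.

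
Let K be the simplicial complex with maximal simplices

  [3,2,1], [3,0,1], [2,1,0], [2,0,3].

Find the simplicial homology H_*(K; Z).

H_0 ≅ Z,  H_1 = 0,  H_2 ≅ Z.

Order the vertices as 0 < 1 < 2 < 3. Listing each simplex with vertices in this order, K has dimension 2 with simplices:

  0-simplices (4): [0], [1], [2], [3]
  1-simplices (6): [0,1], [0,2], [0,3], [1,2], [1,3], [2,3]
  2-simplices (4): [0,1,2], [0,1,3], [0,2,3], [1,2,3]

Hence C_0 ≅ Z^4, C_1 ≅ Z^6, C_2 ≅ Z^4.

Boundary ∂_1: C_1 → C_0 maps an edge to its endpoints' difference, ∂[p,q] = q − p. For instance
  ∂[0,2] = [2] − [0].
The resulting 4×6 matrix has rank 3, and its Smith normal form has invariant factors (1,1,1).

∂_2: C_2 → C_1 maps a triangle to the signed sum of its edges. For instance
  ∂[0,1,3] = [1,3] − [0,3] + [0,1],
  ∂[1,2,3] = [2,3] − [1,3] + [1,2].
The resulting 6×4 matrix has rank 3, and its Smith normal form has invariant factors (1,1,1).

Now H_k = ker ∂_k / im ∂_{k+1}, so:

  H_0: rank C_0 − rank ∂_1 = 4 − 3 = 1, and the invariant factors of ∂_1 are all 1, so H_0 ≅ Z.
  H_1: rank ker ∂_1 − rank ∂_2 = (6 − 3) − 3 = 0, and the invariant factors of ∂_2 are all 1, so H_1 ≅ 0.
  H_2: rank ker ∂_2 − rank ∂_3 = (4 − 3) − 0 = 1, and there is no ∂_3, so H_2 ≅ Z.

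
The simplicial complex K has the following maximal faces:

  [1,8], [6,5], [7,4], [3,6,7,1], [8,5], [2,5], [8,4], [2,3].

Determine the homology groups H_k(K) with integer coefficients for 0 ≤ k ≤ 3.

H_0 = Z,  H_1 = Z^3,  H_2 = 0,  H_3 = 0.

We work with the vertex ordering 1 < 2 < 3 < 4 < 5 < 6 < 7 < 8. The simplices of K, each written with vertices in increasing order, are:

  0-simplices (8): [1], [2], [3], [4], [5], [6], [7], [8]
  1-simplices (13): [1,3], [1,6], [1,7], [1,8], [2,3], [2,5], [3,6], [3,7], [4,7], [4,8], [5,6], [5,8], [6,7]
  2-simplices (4): [1,3,6], [1,3,7], [1,6,7], [3,6,7]
  3-simplices (1): [1,3,6,7]

so the chain groups are C_0 ≅ Z^8, C_1 ≅ Z^13, C_2 ≅ Z^4, C_3 ≅ Z^1.

Boundary ∂_1: C_1 → C_0 maps an edge to its endpoints' difference, ∂[p,q] = q − p. For instance
  ∂[6,7] = [7] − [6].
This gives a 8×13 integer matrix of rank 7; reducing to Smith normal form yields diagonal entries (1,1,1,1,1,1,1).

∂_2: C_2 → C_1 acts by ∂[p,q,r] = [q,r] − [p,r] + [p,q]. For instance
  ∂[1,3,6] = [3,6] − [1,6] + [1,3],
  ∂[1,6,7] = [6,7] − [1,7] + [1,6].
The resulting 13×4 matrix has rank 3, and its Smith normal form has invariant factors (1,1,1).

∂_3: C_3 → C_2 sends each 3-simplex σ to the alternating sum Σ_i (−1)^i (σ with its i-th vertex removed). For instance
  ∂[1,3,6,7] = [3,6,7] − [1,6,7] + [1,3,7] − [1,3,6].
This gives a 4×1 integer matrix of rank 1; reducing to Smith normal form yields diagonal entries (1).

Computing H_k = (kernel of ∂_k) / (image of ∂_{k+1}):

  H_0: rank C_0 − rank ∂_1 = 8 − 7 = 1, and the invariant factors of ∂_1 are all 1, so H_0 = Z.
  H_1: rank ker ∂_1 − rank ∂_2 = (13 − 7) − 3 = 3, and the invariant factors of ∂_2 are all 1, so H_1 = Z^3.
  H_2: rank ker ∂_2 − rank ∂_3 = (4 − 3) − 1 = 0, and the invariant factors of ∂_3 are all 1, so H_2 = 0.
  H_3: rank ker ∂_3 − rank ∂_4 = (1 − 1) − 0 = 0, and there is no ∂_4, so H_3 = 0.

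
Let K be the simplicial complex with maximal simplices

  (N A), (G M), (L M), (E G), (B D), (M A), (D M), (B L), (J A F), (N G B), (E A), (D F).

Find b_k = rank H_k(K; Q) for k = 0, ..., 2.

Fix the vertex order A < B < D < E < F < G < J < L < M < N and write every simplex with vertices in increasing order. Then dim K = 2 and the simplices of K are:

  0-simplices (10): A, B, D, E, F, G, J, L, M, N
  1-simplices (16): AE, AF, AJ, AM, AN, BD, BG, BL, BN, DF, DM, EG, FJ, GM, GN, LM
  2-simplices (2): AFJ, BGN

Hence C_0 ≅ Z^10, C_1 ≅ Z^16, C_2 ≅ Z^2.

The boundary map ∂_1: C_1 → C_0 is given by ∂[p,q] = [q] − [p].
The 10×16 boundary matrix has rank 9 and Smith normal form diag(1,1,1,1,1,1,1,1,1).

Boundary ∂_2: C_2 → C_1 sends each 2-simplex [p,q,r] to [q,r] − [p,r] + [p,q]. For instance
  ∂AFJ = FJ − AJ + AF,
  ∂BGN = GN − BN + BG.
The resulting 16×2 matrix has rank 2, and its Smith normal form has invariant factors (1,1).

Now H_k = ker ∂_k / im ∂_{k+1}, so:

  H_0: rank C_0 − rank ∂_1 = 10 − 9 = 1, and the invariant factors of ∂_1 are all 1, so H_0 ≅ Z.
  H_1: rank ker ∂_1 − rank ∂_2 = (16 − 9) − 2 = 5, and the invariant factors of ∂_2 are all 1, so H_1 ≅ Z^5.
  H_2: rank ker ∂_2 − rank ∂_3 = (2 − 2) − 0 = 0, and there is no ∂_3, so H_2 ≅ 0.

As a check, the Euler characteristic is 10 − 16 + 2 = -4, which agrees with 1 − 5 + 0 = -4.

Hence the Betti numbers are b_0 = 1, b_1 = 5, b_2 = 0.

b_0 = 1, b_1 = 5, b_2 = 0.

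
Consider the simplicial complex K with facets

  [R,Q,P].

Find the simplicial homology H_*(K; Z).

H_0 = Z,  H_1 = 0,  H_2 = 0.

Take the total order P < Q < R on the vertex set. Then K (dimension 2) consists of the simplices:

  0-simplices (3): P, Q, R
  1-simplices (3): PQ, PR, QR
  2-simplices (1): PQR

Hence C_0 ≅ Z^3, C_1 ≅ Z^3, C_2 ≅ Z^1.

Boundary ∂_1: C_1 → C_0 maps an edge to its endpoints' difference, ∂[p,q] = q − p. For instance
  ∂PR = R − P.
As a 3×3 matrix over Z this has rank 2, with invariant factors (1,1).

∂_2: C_2 → C_1 sends each 2-simplex [p,q,r] to [q,r] − [p,r] + [p,q]. For instance
  ∂PQR = QR − PR + PQ.
The 3×1 boundary matrix has rank 1 and Smith normal form diag(1).

From H_k ≅ ker(∂_k) / im(∂_{k+1}) we obtain:

  H_0: rank C_0 − rank ∂_1 = 3 − 2 = 1, and the invariant factors of ∂_1 are all 1, so H_0 = Z.
  H_1: rank ker ∂_1 − rank ∂_2 = (3 − 2) − 1 = 0, and the invariant factors of ∂_2 are all 1, so H_1 = 0.
  H_2: rank ker ∂_2 − rank ∂_3 = (1 − 1) − 0 = 0, and there is no ∂_3, so H_2 = 0.

As a check, the Euler characteristic is 3 − 3 + 1 = 1, which agrees with 1 − 0 + 0 = 1.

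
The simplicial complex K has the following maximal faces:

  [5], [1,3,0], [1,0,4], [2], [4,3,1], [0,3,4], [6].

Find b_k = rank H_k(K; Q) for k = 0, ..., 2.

b_0 = 4, b_1 = 0, b_2 = 1.

Fix the vertex order 0 < 1 < 2 < 3 < 4 < 5 < 6 and write every simplex with vertices in increasing order. Then dim K = 2 and the simplices of K are:

  0-simplices (7): [0], [1], [2], [3], [4], [5], [6]
  1-simplices (6): [0,1], [0,3], [0,4], [1,3], [1,4], [3,4]
  2-simplices (4): [0,1,3], [0,1,4], [0,3,4], [1,3,4]

so the chain groups are C_0 ≅ Z^7, C_1 ≅ Z^6, C_2 ≅ Z^4.

The boundary map ∂_1: C_1 → C_0 sends each edge [p,q] (with p < q) to q − p.
The resulting 7×6 matrix has rank 3, and its Smith normal form has invariant factors (1,1,1).

The boundary map ∂_2: C_2 → C_1 acts by ∂[p,q,r] = [q,r] − [p,r] + [p,q]. For instance
  ∂[1,3,4] = [3,4] − [1,4] + [1,3],
  ∂[0,1,3] = [1,3] − [0,3] + [0,1].
The 6×4 boundary matrix has rank 3 and Smith normal form diag(1,1,1).

Now H_k = ker ∂_k / im ∂_{k+1}, so:

  H_0: rank C_0 − rank ∂_1 = 7 − 3 = 4, and the invariant factors of ∂_1 are all 1, so H_0 = Z^4.
  H_1: rank ker ∂_1 − rank ∂_2 = (6 − 3) − 3 = 0, and the invariant factors of ∂_2 are all 1, so H_1 = 0.
  H_2: rank ker ∂_2 − rank ∂_3 = (4 − 3) − 0 = 1, and there is no ∂_3, so H_2 = Z.

As a check, the Euler characteristic is 7 − 6 + 4 = 5, which agrees with 4 − 0 + 1 = 5.

Hence the Betti numbers are b_0 = 4, b_1 = 0, b_2 = 1.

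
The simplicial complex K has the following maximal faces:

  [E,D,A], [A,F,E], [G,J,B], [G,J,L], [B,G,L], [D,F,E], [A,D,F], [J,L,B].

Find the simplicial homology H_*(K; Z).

H_0 = Z^2,  H_1 = 0,  H_2 = Z^2.

Fix the vertex order A < B < D < E < F < G < J < L and write every simplex with vertices in increasing order. Then dim K = 2 and the simplices of K are:

  0-simplices (8): A, B, D, E, F, G, J, L
  1-simplices (12): AD, AE, AF, BG, BJ, BL, DE, DF, EF, GJ, GL, JL
  2-simplices (8): ADE, ADF, AEF, BGJ, BGL, BJL, DEF, GJL

Hence C_0 ≅ Z^8, C_1 ≅ Z^12, C_2 ≅ Z^8.

Boundary ∂_1: C_1 → C_0 is given by ∂[p,q] = [q] − [p].
This gives a 8×12 integer matrix of rank 6; reducing to Smith normal form yields diagonal entries (1,1,1,1,1,1).

∂_2: C_2 → C_1 sends each 2-simplex [p,q,r] to [q,r] − [p,r] + [p,q]. For instance
  ∂BJL = JL − BL + BJ,
  ∂ADE = DE − AE + AD.
The resulting 12×8 matrix has rank 6, and its Smith normal form has invariant factors (1,1,1,1,1,1).

From H_k ≅ ker(∂_k) / im(∂_{k+1}) we obtain:

  H_0: rank C_0 − rank ∂_1 = 8 − 6 = 2, and the invariant factors of ∂_1 are all 1, so H_0 ≅ Z^2.
  H_1: rank ker ∂_1 − rank ∂_2 = (12 − 6) − 6 = 0, and the invariant factors of ∂_2 are all 1, so H_1 ≅ 0.
  H_2: rank ker ∂_2 − rank ∂_3 = (8 − 6) − 0 = 2, and there is no ∂_3, so H_2 ≅ Z^2.

(K is a triangulation of the disjoint union of the 2-sphere S^2 and the 2-sphere S^2.)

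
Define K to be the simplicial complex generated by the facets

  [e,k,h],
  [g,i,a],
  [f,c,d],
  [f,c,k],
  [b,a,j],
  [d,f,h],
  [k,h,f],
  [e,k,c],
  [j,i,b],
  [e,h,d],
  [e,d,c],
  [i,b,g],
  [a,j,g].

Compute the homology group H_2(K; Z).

K has 11 vertices, 22 edges, 13 triangles.
rank ∂_2 = 12, rank ∂_3 = 0 ⇒ b_2 = 13 − 12 − 0 = 1. So H_2 ≅ Z.

H_2 ≅ Z.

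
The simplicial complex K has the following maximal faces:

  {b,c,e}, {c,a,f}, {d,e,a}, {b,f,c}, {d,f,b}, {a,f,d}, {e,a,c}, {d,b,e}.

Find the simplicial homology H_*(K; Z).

H_0 ≅ Z,  H_1 = 0,  H_2 ≅ Z.

Take the total order a < b < c < d < e < f on the vertex set. Then K (dimension 2) consists of the simplices:

  0-simplices (6): a, b, c, d, e, f
  1-simplices (12): ac, ad, ae, af, bc, bd, be, bf, ce, cf, de, df
  2-simplices (8): ace, acf, ade, adf, bce, bcf, bde, bdf

Hence C_0 ≅ Z^6, C_1 ≅ Z^12, C_2 ≅ Z^8.

∂_1: C_1 → C_0 is given by ∂[p,q] = [q] − [p]. For instance
  ∂cf = f − c.
This gives a 6×12 integer matrix of rank 5; reducing to Smith normal form yields diagonal entries (1,1,1,1,1).

Boundary ∂_2: C_2 → C_1 sends each 2-simplex [p,q,r] to [q,r] − [p,r] + [p,q]. For instance
  ∂bde = de − be + bd,
  ∂adf = df − af + ad.
The resulting 12×8 matrix has rank 7, and its Smith normal form has invariant factors (1,1,1,1,1,1,1).

Reading off H_k = ker ∂_k / im ∂_{k+1}:

  H_0: rank C_0 − rank ∂_1 = 6 − 5 = 1, and the invariant factors of ∂_1 are all 1, so H_0 ≅ Z.
  H_1: rank ker ∂_1 − rank ∂_2 = (12 − 5) − 7 = 0, and the invariant factors of ∂_2 are all 1, so H_1 ≅ 0.
  H_2: rank ker ∂_2 − rank ∂_3 = (8 − 7) − 0 = 1, and there is no ∂_3, so H_2 ≅ Z.

(K is a triangulation of the 2-sphere S^2.)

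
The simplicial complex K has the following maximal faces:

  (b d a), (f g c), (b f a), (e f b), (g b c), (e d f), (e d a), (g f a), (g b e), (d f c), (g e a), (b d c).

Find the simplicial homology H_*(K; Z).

K has 7 vertices, 18 edges, 12 triangles.
rank ∂_0 = 0, rank ∂_1 = 6 ⇒ b_0 = 7 − 0 − 6 = 1; all invariant factors of ∂_1 are 1 so no torsion. So H_0 ≅ Z.
rank ∂_1 = 6, rank ∂_2 = 12 ⇒ b_1 = 18 − 6 − 12 = 0; ∂_2 has invariant factor(s) [2] giving torsion. So H_1 ≅ Z/2Z.
rank ∂_2 = 12, rank ∂_3 = 0 ⇒ b_2 = 12 − 12 − 0 = 0. So H_2 ≅ 0.

H_0 ≅ Z,  H_1 ≅ Z/2Z,  H_2 = 0.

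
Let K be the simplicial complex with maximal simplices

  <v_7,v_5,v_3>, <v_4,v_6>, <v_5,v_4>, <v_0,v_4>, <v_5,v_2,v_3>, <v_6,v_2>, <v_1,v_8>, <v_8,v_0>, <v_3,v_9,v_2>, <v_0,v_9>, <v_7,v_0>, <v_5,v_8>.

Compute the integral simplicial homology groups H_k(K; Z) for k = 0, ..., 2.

H_0 ≅ Z,  H_1 ≅ Z^4,  H_2 = 0.

Order the vertices as v_0 < v_1 < v_2 < v_3 < v_4 < v_5 < v_6 < v_7 < v_8 < v_9. Listing each simplex with vertices in this order, K has dimension 2 with simplices:

  0-simplices (10): [v_0], [v_1], [v_2], [v_3], [v_4], [v_5], [v_6], [v_7], [v_8], [v_9]
  1-simplices (16): (16 of them)
  2-simplices (3): [v_2,v_3,v_5], [v_2,v_3,v_9], [v_3,v_5,v_7]

so the chain groups are C_0 ≅ Z^10, C_1 ≅ Z^16, C_2 ≅ Z^3.

∂_1: C_1 → C_0 is given by ∂[p,q] = [q] − [p]. For instance
  ∂[v_0,v_9] = [v_9] − [v_0].
This gives a 10×16 integer matrix of rank 9; reducing to Smith normal form yields diagonal entries (1,1,1,1,1,1,1,1,1).

Boundary ∂_2: C_2 → C_1 maps a triangle to the signed sum of its edges. For instance
  ∂[v_3,v_5,v_7] = [v_5,v_7] − [v_3,v_7] + [v_3,v_5],
  ∂[v_2,v_3,v_5] = [v_3,v_5] − [v_2,v_5] + [v_2,v_3].
As a 16×3 matrix over Z this has rank 3, with invariant factors (1,1,1).

From H_k ≅ ker(∂_k) / im(∂_{k+1}) we obtain:

  H_0: rank C_0 − rank ∂_1 = 10 − 9 = 1, and the invariant factors of ∂_1 are all 1, so H_0 ≅ Z.
  H_1: rank ker ∂_1 − rank ∂_2 = (16 − 9) − 3 = 4, and the invariant factors of ∂_2 are all 1, so H_1 ≅ Z^4.
  H_2: rank ker ∂_2 − rank ∂_3 = (3 − 3) − 0 = 0, and there is no ∂_3, so H_2 ≅ 0.

As a check, the Euler characteristic is 10 − 16 + 3 = -3, which agrees with 1 − 4 + 0 = -3.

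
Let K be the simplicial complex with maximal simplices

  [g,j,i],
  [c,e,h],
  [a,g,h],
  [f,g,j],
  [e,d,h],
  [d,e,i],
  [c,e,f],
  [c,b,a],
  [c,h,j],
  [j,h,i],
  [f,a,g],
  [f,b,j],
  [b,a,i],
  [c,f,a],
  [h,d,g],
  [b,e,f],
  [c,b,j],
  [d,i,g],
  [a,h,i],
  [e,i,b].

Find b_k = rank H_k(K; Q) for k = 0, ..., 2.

Order the vertices as a < b < c < d < e < f < g < h < i < j. Listing each simplex with vertices in this order, K has dimension 2 with simplices:

  0-simplices (10): a, b, c, d, e, f, g, h, i, j
  1-simplices (30): ab, ac, af, ag, ah, ai, bc, be, bf, bi, bj, ce, cf, ch, cj, de, dg, dh, di, ef, eh, ei, fg, fj, gh, gi, gj, hi, hj, ij
  2-simplices (20): abc, abi, acf, afg, agh, ahi, bcj, bef, bei, bfj, cef, ceh, chj, deh, dei, dgh, dgi, fgj, gij, hij

so the chain groups are C_0 ≅ Z^10, C_1 ≅ Z^30, C_2 ≅ Z^20.

∂_1: C_1 → C_0 maps an edge to its endpoints' difference, ∂[p,q] = q − p. For instance
  ∂gh = h − g.
The 10×30 boundary matrix has rank 9 and Smith normal form diag(1,1,1,1,1,1,1,1,1).

∂_2: C_2 → C_1 acts by ∂[p,q,r] = [q,r] − [p,r] + [p,q]. For instance
  ∂ceh = eh − ch + ce,
  ∂bcj = cj − bj + bc.
The resulting 30×20 matrix has rank 20, and its Smith normal form has invariant factors (1,1,1,1,1,1,1,1,1,1,1,1,1,1,1,1,1,1,1,2).

From H_k ≅ ker(∂_k) / im(∂_{k+1}) we obtain:

  H_0: rank C_0 − rank ∂_1 = 10 − 9 = 1, and the invariant factors of ∂_1 are all 1, so H_0 = Z.
  H_1: rank ker ∂_1 − rank ∂_2 = (30 − 9) − 20 = 1, and ∂_2 has invariant factor 2 > 1, so H_1 = Z ⊕ Z_2.
  H_2: rank ker ∂_2 − rank ∂_3 = (20 − 20) − 0 = 0, and there is no ∂_3, so H_2 = 0.

As a check, the Euler characteristic is 10 − 30 + 20 = 0, which agrees with 1 − 1 + 0 = 0.

Hence the Betti numbers are b_0 = 1, b_1 = 1, b_2 = 0.

b_0 = 1, b_1 = 1, b_2 = 0.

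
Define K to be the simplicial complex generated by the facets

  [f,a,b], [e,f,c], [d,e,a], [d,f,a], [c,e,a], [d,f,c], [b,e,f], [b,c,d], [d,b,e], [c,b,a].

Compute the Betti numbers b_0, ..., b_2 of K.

b_0 = 1, b_1 = 0, b_2 = 0.

We work with the vertex ordering a < b < c < d < e < f. The simplices of K, each written with vertices in increasing order, are:

  0-simplices (6): a, b, c, d, e, f
  1-simplices (15): ab, ac, ad, ae, af, bc, bd, be, bf, cd, ce, cf, de, df, ef
  2-simplices (10): abc, abf, ace, ade, adf, bcd, bde, bef, cdf, cef

giving chain groups C_0 ≅ Z^6, C_1 ≅ Z^15, C_2 ≅ Z^10.

The boundary map ∂_1: C_1 → C_0 maps an edge to its endpoints' difference, ∂[p,q] = q − p. For instance
  ∂ab = b − a.
As a 6×15 matrix over Z this has rank 5, with invariant factors (1,1,1,1,1).

Boundary ∂_2: C_2 → C_1 acts by ∂[p,q,r] = [q,r] − [p,r] + [p,q]. For instance
  ∂bcd = cd − bd + bc,
  ∂abf = bf − af + ab.
As a 15×10 matrix over Z this has rank 10, with invariant factors (1,1,1,1,1,1,1,1,1,2).

From H_k ≅ ker(∂_k) / im(∂_{k+1}) we obtain:

  H_0: rank C_0 − rank ∂_1 = 6 − 5 = 1, and the invariant factors of ∂_1 are all 1, so H_0 ≅ Z.
  H_1: rank ker ∂_1 − rank ∂_2 = (15 − 5) − 10 = 0, and ∂_2 has invariant factor 2 > 1, so H_1 ≅ Z/2.
  H_2: rank ker ∂_2 − rank ∂_3 = (10 − 10) − 0 = 0, and there is no ∂_3, so H_2 ≅ 0.

As a check, the Euler characteristic is 6 − 15 + 10 = 1, which agrees with 1 − 0 + 0 = 1.
(K is a triangulation of the real projective plane RP^2.)

Hence the Betti numbers are b_0 = 1, b_1 = 0, b_2 = 0.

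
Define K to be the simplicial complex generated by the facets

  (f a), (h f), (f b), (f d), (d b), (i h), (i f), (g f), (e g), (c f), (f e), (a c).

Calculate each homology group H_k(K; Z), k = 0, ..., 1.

H_0 ≅ Z,  H_1 ≅ Z^4.

Take the total order a < b < c < d < e < f < g < h < i on the vertex set. Then K (dimension 1) consists of the simplices:

  0-simplices (9): a, b, c, d, e, f, g, h, i
  1-simplices (12): ac, af, bd, bf, cf, df, ef, eg, fg, fh, fi, hi

giving chain groups C_0 ≅ Z^9, C_1 ≅ Z^12.

Boundary ∂_1: C_1 → C_0 is given by ∂[p,q] = [q] − [p]. For instance
  ∂ac = c − a.
The resulting 9×12 matrix has rank 8, and its Smith normal form has invariant factors (1,1,1,1,1,1,1,1).

Now H_k = ker ∂_k / im ∂_{k+1}, so:

  H_0: rank C_0 − rank ∂_1 = 9 − 8 = 1, and the invariant factors of ∂_1 are all 1, so H_0 ≅ Z.
  H_1: rank ker ∂_1 − rank ∂_2 = (12 − 8) − 0 = 4, and there is no ∂_2, so H_1 ≅ Z^4.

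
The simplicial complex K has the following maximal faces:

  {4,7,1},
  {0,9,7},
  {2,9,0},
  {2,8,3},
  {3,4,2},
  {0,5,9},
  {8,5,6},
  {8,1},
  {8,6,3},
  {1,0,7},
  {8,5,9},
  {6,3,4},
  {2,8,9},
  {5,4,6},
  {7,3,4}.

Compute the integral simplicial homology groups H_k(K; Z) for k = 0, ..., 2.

H_0 = Z,  H_1 = Z^2,  H_2 = 0.

Fix the vertex order 0 < 1 < 2 < 3 < 4 < 5 < 6 < 7 < 8 < 9 and write every simplex with vertices in increasing order. Then dim K = 2 and the simplices of K are:

  0-simplices (10): [0], [1], [2], [3], [4], [5], [6], [7], [8], [9]
  1-simplices (25): (25 of them)
  2-simplices (14): [0,1,7], [0,2,9], [0,5,9], [0,7,9], [1,4,7], [2,3,4], [2,3,8], [2,8,9], [3,4,6], [3,4,7], [3,6,8], [4,5,6], [5,6,8], [5,8,9]

Hence C_0 ≅ Z^10, C_1 ≅ Z^25, C_2 ≅ Z^14.

Boundary ∂_1: C_1 → C_0 sends each edge [p,q] (with p < q) to q − p.
The resulting 10×25 matrix has rank 9, and its Smith normal form has invariant factors (1,1,1,1,1,1,1,1,1).

The boundary map ∂_2: C_2 → C_1 acts by ∂[p,q,r] = [q,r] − [p,r] + [p,q]. For instance
  ∂[3,6,8] = [6,8] − [3,8] + [3,6],
  ∂[5,6,8] = [6,8] − [5,8] + [5,6].
The 25×14 boundary matrix has rank 14 and Smith normal form diag(1,1,1,1,1,1,1,1,1,1,1,1,1,1).

From H_k ≅ ker(∂_k) / im(∂_{k+1}) we obtain:

  H_0: rank C_0 − rank ∂_1 = 10 − 9 = 1, and the invariant factors of ∂_1 are all 1, so H_0 ≅ Z.
  H_1: rank ker ∂_1 − rank ∂_2 = (25 − 9) − 14 = 2, and the invariant factors of ∂_2 are all 1, so H_1 ≅ Z^2.
  H_2: rank ker ∂_2 − rank ∂_3 = (14 − 14) − 0 = 0, and there is no ∂_3, so H_2 ≅ 0.

As a check, the Euler characteristic is 10 − 25 + 14 = -1, which agrees with 1 − 2 + 0 = -1.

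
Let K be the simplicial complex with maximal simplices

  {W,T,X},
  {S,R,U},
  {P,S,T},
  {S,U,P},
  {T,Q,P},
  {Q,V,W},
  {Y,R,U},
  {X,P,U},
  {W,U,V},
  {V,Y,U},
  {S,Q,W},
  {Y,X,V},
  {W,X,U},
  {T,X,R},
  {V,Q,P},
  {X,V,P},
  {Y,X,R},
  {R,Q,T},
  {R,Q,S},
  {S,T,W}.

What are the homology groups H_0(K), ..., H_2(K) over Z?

H_0 = Z,  H_1 = Z ⊕ Z/2,  H_2 = 0.

We work with the vertex ordering P < Q < R < S < T < U < V < W < X < Y. The simplices of K, each written with vertices in increasing order, are:

  0-simplices (10): P, Q, R, S, T, U, V, W, X, Y
  1-simplices (30): PQ, PS, PT, PU, PV, PX, QR, QS, QT, QV, QW, RS, RT, RU, RX, RY, ST, SU, SW, TW, TX, UV, UW, UX, UY, VW, VX, VY, WX, XY
  2-simplices (20): PQT, PQV, PST, PSU, PUX, PVX, QRS, QRT, QSW, QVW, RSU, RTX, RUY, RXY, STW, TWX, UVW, UVY, UWX, VXY

Hence C_0 ≅ Z^10, C_1 ≅ Z^30, C_2 ≅ Z^20.

∂_1: C_1 → C_0 is given by ∂[p,q] = [q] − [p]. For instance
  ∂QS = S − Q.
This gives a 10×30 integer matrix of rank 9; reducing to Smith normal form yields diagonal entries (1,1,1,1,1,1,1,1,1).

∂_2: C_2 → C_1 maps a triangle to the signed sum of its edges. For instance
  ∂UVY = VY − UY + UV,
  ∂VXY = XY − VY + VX.
The 30×20 boundary matrix has rank 20 and Smith normal form diag(1,1,1,1,1,1,1,1,1,1,1,1,1,1,1,1,1,1,1,2).

Reading off H_k = ker ∂_k / im ∂_{k+1}:

  H_0: rank C_0 − rank ∂_1 = 10 − 9 = 1, and the invariant factors of ∂_1 are all 1, so H_0 = Z.
  H_1: rank ker ∂_1 − rank ∂_2 = (30 − 9) − 20 = 1, and ∂_2 has invariant factor 2 > 1, so H_1 = Z ⊕ Z/2.
  H_2: rank ker ∂_2 − rank ∂_3 = (20 − 20) − 0 = 0, and there is no ∂_3, so H_2 = 0.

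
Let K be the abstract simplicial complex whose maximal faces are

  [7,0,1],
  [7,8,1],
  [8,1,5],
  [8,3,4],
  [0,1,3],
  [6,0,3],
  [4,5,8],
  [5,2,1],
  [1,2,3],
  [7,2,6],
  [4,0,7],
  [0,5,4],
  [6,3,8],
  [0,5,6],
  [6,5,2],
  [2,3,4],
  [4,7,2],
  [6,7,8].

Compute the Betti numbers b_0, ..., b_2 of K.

Fix the vertex order 0 < 1 < 2 < 3 < 4 < 5 < 6 < 7 < 8 and write every simplex with vertices in increasing order. Then dim K = 2 and the simplices of K are:

  0-simplices (9): [0], [1], [2], [3], [4], [5], [6], [7], [8]
  1-simplices (27): (27 of them)
  2-simplices (18): [0,1,3], [0,1,7], [0,3,6], [0,4,5], [0,4,7], [0,5,6], [1,2,3], [1,2,5], [1,5,8], [1,7,8], [2,3,4], [2,4,7], [2,5,6], [2,6,7], [3,4,8], [3,6,8], [4,5,8], [6,7,8]

Hence C_0 ≅ Z^9, C_1 ≅ Z^27, C_2 ≅ Z^18.

∂_1: C_1 → C_0 maps an edge to its endpoints' difference, ∂[p,q] = q − p.
The 9×27 boundary matrix has rank 8 and Smith normal form diag(1,1,1,1,1,1,1,1).

The boundary map ∂_2: C_2 → C_1 maps a triangle to the signed sum of its edges. For instance
  ∂[0,4,7] = [4,7] − [0,7] + [0,4],
  ∂[0,4,5] = [4,5] − [0,5] + [0,4].
The resulting 27×18 matrix has rank 17, and its Smith normal form has invariant factors (1,1,1,1,1,1,1,1,1,1,1,1,1,1,1,1,1).

Now H_k = ker ∂_k / im ∂_{k+1}, so:

  H_0: rank C_0 − rank ∂_1 = 9 − 8 = 1, and the invariant factors of ∂_1 are all 1, so H_0 ≅ Z.
  H_1: rank ker ∂_1 − rank ∂_2 = (27 − 8) − 17 = 2, and the invariant factors of ∂_2 are all 1, so H_1 ≅ Z^2.
  H_2: rank ker ∂_2 − rank ∂_3 = (18 − 17) − 0 = 1, and there is no ∂_3, so H_2 ≅ Z.

Hence the Betti numbers are b_0 = 1, b_1 = 2, b_2 = 1.

b_0 = 1, b_1 = 2, b_2 = 1.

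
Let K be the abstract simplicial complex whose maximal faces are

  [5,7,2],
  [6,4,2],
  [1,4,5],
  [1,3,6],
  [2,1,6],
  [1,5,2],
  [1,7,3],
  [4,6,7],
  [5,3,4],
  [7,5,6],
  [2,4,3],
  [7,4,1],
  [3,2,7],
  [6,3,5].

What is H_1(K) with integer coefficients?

H_1 ≅ Z^2.

Take the total order 1 < 2 < 3 < 4 < 5 < 6 < 7 on the vertex set. Then K (dimension 2) consists of the simplices:

  0-simplices (7): [1], [2], [3], [4], [5], [6], [7]
  1-simplices (21): [1,2], [1,3], [1,4], [1,5], [1,6], [1,7], [2,3], [2,4], [2,5], [2,6], [2,7], [3,4], [3,5], [3,6], [3,7], [4,5], [4,6], [4,7], [5,6], [5,7], [6,7]
  2-simplices (14): [1,2,5], [1,2,6], [1,3,6], [1,3,7], [1,4,5], [1,4,7], [2,3,4], [2,3,7], [2,4,6], [2,5,7], [3,4,5], [3,5,6], [4,6,7], [5,6,7]

Hence C_0 ≅ Z^7, C_1 ≅ Z^21, C_2 ≅ Z^14.

The boundary map ∂_1: C_1 → C_0 sends each edge [p,q] (with p < q) to q − p. For instance
  ∂[1,5] = [5] − [1].
This gives a 7×21 integer matrix of rank 6; reducing to Smith normal form yields diagonal entries (1,1,1,1,1,1).

The boundary map ∂_2: C_2 → C_1 sends each 2-simplex [p,q,r] to [q,r] − [p,r] + [p,q]. For instance
  ∂[3,5,6] = [5,6] − [3,6] + [3,5],
  ∂[2,3,4] = [3,4] − [2,4] + [2,3].
The resulting 21×14 matrix has rank 13, and its Smith normal form has invariant factors (1,1,1,1,1,1,1,1,1,1,1,1,1).

Computing H_k = (kernel of ∂_k) / (image of ∂_{k+1}):

  H_1: rank ker ∂_1 − rank ∂_2 = (21 − 6) − 13 = 2, and the invariant factors of ∂_2 are all 1, so H_1 ≅ Z^2.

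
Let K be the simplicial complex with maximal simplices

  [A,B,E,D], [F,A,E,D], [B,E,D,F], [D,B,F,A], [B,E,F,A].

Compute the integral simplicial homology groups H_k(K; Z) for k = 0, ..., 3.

H_0 = Z,  H_1 = 0,  H_2 = 0,  H_3 = Z.

We work with the vertex ordering A < B < D < E < F. The simplices of K, each written with vertices in increasing order, are:

  0-simplices (5): A, B, D, E, F
  1-simplices (10): AB, AD, AE, AF, BD, BE, BF, DE, DF, EF
  2-simplices (10): ABD, ABE, ABF, ADE, ADF, AEF, BDE, BDF, BEF, DEF
  3-simplices (5): ABDE, ABDF, ABEF, ADEF, BDEF

so the chain groups are C_0 ≅ Z^5, C_1 ≅ Z^10, C_2 ≅ Z^10, C_3 ≅ Z^5.

∂_1: C_1 → C_0 sends each edge [p,q] (with p < q) to q − p. For instance
  ∂AD = D − A.
As a 5×10 matrix over Z this has rank 4, with invariant factors (1,1,1,1).

∂_2: C_2 → C_1 acts by ∂[p,q,r] = [q,r] − [p,r] + [p,q]. For instance
  ∂ADF = DF − AF + AD,
  ∂ADE = DE − AE + AD.
This gives a 10×10 integer matrix of rank 6; reducing to Smith normal form yields diagonal entries (1,1,1,1,1,1).

Boundary ∂_3: C_3 → C_2 sends each 3-simplex σ to the alternating sum Σ_i (−1)^i (σ with its i-th vertex removed). For instance
  ∂ABEF = BEF − AEF + ABF − ABE,
  ∂ABDF = BDF − ADF + ABF − ABD.
This gives a 10×5 integer matrix of rank 4; reducing to Smith normal form yields diagonal entries (1,1,1,1).

Computing H_k = (kernel of ∂_k) / (image of ∂_{k+1}):

  H_0: rank C_0 − rank ∂_1 = 5 − 4 = 1, and the invariant factors of ∂_1 are all 1, so H_0 ≅ Z.
  H_1: rank ker ∂_1 − rank ∂_2 = (10 − 4) − 6 = 0, and the invariant factors of ∂_2 are all 1, so H_1 ≅ 0.
  H_2: rank ker ∂_2 − rank ∂_3 = (10 − 6) − 4 = 0, and the invariant factors of ∂_3 are all 1, so H_2 ≅ 0.
  H_3: rank ker ∂_3 − rank ∂_4 = (5 − 4) − 0 = 1, and there is no ∂_4, so H_3 ≅ Z.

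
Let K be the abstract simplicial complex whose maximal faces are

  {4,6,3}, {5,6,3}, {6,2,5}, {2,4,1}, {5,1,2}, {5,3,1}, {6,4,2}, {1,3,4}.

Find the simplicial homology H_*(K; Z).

H_0 ≅ Z,  H_1 = 0,  H_2 ≅ Z.

Order the vertices as 1 < 2 < 3 < 4 < 5 < 6. Listing each simplex with vertices in this order, K has dimension 2 with simplices:

  0-simplices (6): [1], [2], [3], [4], [5], [6]
  1-simplices (12): [1,2], [1,3], [1,4], [1,5], [2,4], [2,5], [2,6], [3,4], [3,5], [3,6], [4,6], [5,6]
  2-simplices (8): [1,2,4], [1,2,5], [1,3,4], [1,3,5], [2,4,6], [2,5,6], [3,4,6], [3,5,6]

so the chain groups are C_0 ≅ Z^6, C_1 ≅ Z^12, C_2 ≅ Z^8.

∂_1: C_1 → C_0 maps an edge to its endpoints' difference, ∂[p,q] = q − p. For instance
  ∂[3,4] = [4] − [3].
The 6×12 boundary matrix has rank 5 and Smith normal form diag(1,1,1,1,1).

∂_2: C_2 → C_1 acts by ∂[p,q,r] = [q,r] − [p,r] + [p,q]. For instance
  ∂[3,4,6] = [4,6] − [3,6] + [3,4],
  ∂[2,4,6] = [4,6] − [2,6] + [2,4].
As a 12×8 matrix over Z this has rank 7, with invariant factors (1,1,1,1,1,1,1).

From H_k ≅ ker(∂_k) / im(∂_{k+1}) we obtain:

  H_0: rank C_0 − rank ∂_1 = 6 − 5 = 1, and the invariant factors of ∂_1 are all 1, so H_0 ≅ Z.
  H_1: rank ker ∂_1 − rank ∂_2 = (12 − 5) − 7 = 0, and the invariant factors of ∂_2 are all 1, so H_1 ≅ 0.
  H_2: rank ker ∂_2 − rank ∂_3 = (8 − 7) − 0 = 1, and there is no ∂_3, so H_2 ≅ Z.

As a check, the Euler characteristic is 6 − 12 + 8 = 2, which agrees with 1 − 0 + 1 = 2.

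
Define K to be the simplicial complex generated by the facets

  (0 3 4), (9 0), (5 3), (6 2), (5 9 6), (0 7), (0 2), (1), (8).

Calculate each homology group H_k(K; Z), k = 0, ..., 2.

H_0 ≅ Z^3,  H_1 ≅ Z^2,  H_2 = 0.

K has 10 vertices, 11 edges, 2 triangles.
rank ∂_0 = 0, rank ∂_1 = 7 ⇒ b_0 = 10 − 0 − 7 = 3; all invariant factors of ∂_1 are 1 so no torsion. So H_0 ≅ Z^3.
rank ∂_1 = 7, rank ∂_2 = 2 ⇒ b_1 = 11 − 7 − 2 = 2; all invariant factors of ∂_2 are 1 so no torsion. So H_1 ≅ Z^2.
rank ∂_2 = 2, rank ∂_3 = 0 ⇒ b_2 = 2 − 2 − 0 = 0. So H_2 ≅ 0.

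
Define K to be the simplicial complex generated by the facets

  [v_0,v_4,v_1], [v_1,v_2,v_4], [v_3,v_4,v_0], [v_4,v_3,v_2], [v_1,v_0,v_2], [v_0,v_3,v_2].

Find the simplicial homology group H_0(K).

Fix the vertex order v_0 < v_1 < v_2 < v_3 < v_4 and write every simplex with vertices in increasing order. Then dim K = 2 and the simplices of K are:

  0-simplices (5): [v_0], [v_1], [v_2], [v_3], [v_4]
  1-simplices (9): [v_0,v_1], [v_0,v_2], [v_0,v_3], [v_0,v_4], [v_1,v_2], [v_1,v_4], [v_2,v_3], [v_2,v_4], [v_3,v_4]
  2-simplices (6): [v_0,v_1,v_2], [v_0,v_1,v_4], [v_0,v_2,v_3], [v_0,v_3,v_4], [v_1,v_2,v_4], [v_2,v_3,v_4]

so the chain groups are C_0 ≅ Z^5, C_1 ≅ Z^9, C_2 ≅ Z^6.

Boundary ∂_1: C_1 → C_0 sends each edge [p,q] (with p < q) to q − p. For instance
  ∂[v_2,v_3] = [v_3] − [v_2].
The 5×9 boundary matrix has rank 4 and Smith normal form diag(1,1,1,1).

Boundary ∂_2: C_2 → C_1 maps a triangle to the signed sum of its edges. For instance
  ∂[v_0,v_1,v_2] = [v_1,v_2] − [v_0,v_2] + [v_0,v_1],
  ∂[v_1,v_2,v_4] = [v_2,v_4] − [v_1,v_4] + [v_1,v_2].
The resulting 9×6 matrix has rank 5, and its Smith normal form has invariant factors (1,1,1,1,1).

Now H_k = ker ∂_k / im ∂_{k+1}, so:

  H_0: rank C_0 − rank ∂_1 = 5 − 4 = 1, and the invariant factors of ∂_1 are all 1, so H_0 = Z.

H_0 = Z.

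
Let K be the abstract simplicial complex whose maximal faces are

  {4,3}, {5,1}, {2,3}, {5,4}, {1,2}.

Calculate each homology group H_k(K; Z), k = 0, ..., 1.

We work with the vertex ordering 1 < 2 < 3 < 4 < 5. The simplices of K, each written with vertices in increasing order, are:

  0-simplices (5): [1], [2], [3], [4], [5]
  1-simplices (5): [1,2], [1,5], [2,3], [3,4], [4,5]

giving chain groups C_0 ≅ Z^5, C_1 ≅ Z^5.

∂_1: C_1 → C_0 sends each edge [p,q] (with p < q) to q − p.
The 5×5 boundary matrix has rank 4 and Smith normal form diag(1,1,1,1).

Now H_k = ker ∂_k / im ∂_{k+1}, so:

  H_0: rank C_0 − rank ∂_1 = 5 − 4 = 1, and the invariant factors of ∂_1 are all 1, so H_0 = Z.
  H_1: rank ker ∂_1 − rank ∂_2 = (5 − 4) − 0 = 1, and there is no ∂_2, so H_1 = Z.

H_0 ≅ Z,  H_1 ≅ Z.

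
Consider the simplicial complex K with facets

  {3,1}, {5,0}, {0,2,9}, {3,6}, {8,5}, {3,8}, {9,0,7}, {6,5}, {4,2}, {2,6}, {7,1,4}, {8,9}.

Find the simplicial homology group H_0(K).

H_0 ≅ Z.

We work with the vertex ordering 0 < 1 < 2 < 3 < 4 < 5 < 6 < 7 < 8 < 9. The simplices of K, each written with vertices in increasing order, are:

  0-simplices (10): [0], [1], [2], [3], [4], [5], [6], [7], [8], [9]
  1-simplices (17): [0,2], [0,5], [0,7], [0,9], [1,3], [1,4], [1,7], [2,4], [2,6], [2,9], [3,6], [3,8], [4,7], [5,6], [5,8], [7,9], [8,9]
  2-simplices (3): [0,2,9], [0,7,9], [1,4,7]

Hence C_0 ≅ Z^10, C_1 ≅ Z^17, C_2 ≅ Z^3.

∂_1: C_1 → C_0 maps an edge to its endpoints' difference, ∂[p,q] = q − p. For instance
  ∂[2,6] = [6] − [2].
The 10×17 boundary matrix has rank 9 and Smith normal form diag(1,1,1,1,1,1,1,1,1).

∂_2: C_2 → C_1 sends each 2-simplex [p,q,r] to [q,r] − [p,r] + [p,q]. For instance
  ∂[1,4,7] = [4,7] − [1,7] + [1,4],
  ∂[0,7,9] = [7,9] − [0,9] + [0,7].
The resulting 17×3 matrix has rank 3, and its Smith normal form has invariant factors (1,1,1).

Computing H_k = (kernel of ∂_k) / (image of ∂_{k+1}):

  H_0: rank C_0 − rank ∂_1 = 10 − 9 = 1, and the invariant factors of ∂_1 are all 1, so H_0 ≅ Z.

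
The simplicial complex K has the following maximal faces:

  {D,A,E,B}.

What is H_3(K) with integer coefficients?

We work with the vertex ordering A < B < D < E. The simplices of K, each written with vertices in increasing order, are:

  0-simplices (4): A, B, D, E
  1-simplices (6): AB, AD, AE, BD, BE, DE
  2-simplices (4): ABD, ABE, ADE, BDE
  3-simplices (1): ABDE

giving chain groups C_0 ≅ Z^4, C_1 ≅ Z^6, C_2 ≅ Z^4, C_3 ≅ Z^1.

Boundary ∂_1: C_1 → C_0 maps an edge to its endpoints' difference, ∂[p,q] = q − p. For instance
  ∂BD = D − B.
This gives a 4×6 integer matrix of rank 3; reducing to Smith normal form yields diagonal entries (1,1,1).

The boundary map ∂_2: C_2 → C_1 acts by ∂[p,q,r] = [q,r] − [p,r] + [p,q]. For instance
  ∂ABE = BE − AE + AB,
  ∂ADE = DE − AE + AD.
The resulting 6×4 matrix has rank 3, and its Smith normal form has invariant factors (1,1,1).

The boundary map ∂_3: C_3 → C_2 sends each 3-simplex σ to the alternating sum Σ_i (−1)^i (σ with its i-th vertex removed). For instance
  ∂ABDE = BDE − ADE + ABE − ABD.
This gives a 4×1 integer matrix of rank 1; reducing to Smith normal form yields diagonal entries (1).

Now H_k = ker ∂_k / im ∂_{k+1}, so:

  H_3: rank ker ∂_3 − rank ∂_4 = (1 − 1) − 0 = 0, and there is no ∂_4, so H_3 ≅ 0.

(K is a triangulation of the 3-simplex.)

H_3 = 0.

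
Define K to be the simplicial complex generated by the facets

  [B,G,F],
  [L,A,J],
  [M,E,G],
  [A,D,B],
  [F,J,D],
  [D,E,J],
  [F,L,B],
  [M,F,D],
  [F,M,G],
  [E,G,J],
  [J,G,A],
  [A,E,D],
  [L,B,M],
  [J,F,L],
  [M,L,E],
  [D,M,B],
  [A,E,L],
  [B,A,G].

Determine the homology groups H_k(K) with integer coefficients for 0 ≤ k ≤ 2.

H_0 = Z,  H_1 = Z ⊕ Z/2Z,  H_2 = 0.

Order the vertices as A < B < D < E < F < G < J < L < M. Listing each simplex with vertices in this order, K has dimension 2 with simplices:

  0-simplices (9): A, B, D, E, F, G, J, L, M
  1-simplices (27): AB, AD, AE, AG, AJ, AL, BD, BF, BG, BL, BM, DE, DF, DJ, DM, EG, EJ, EL, EM, FG, FJ, FL, FM, GJ, GM, JL, LM
  2-simplices (18): ABD, ABG, ADE, AEL, AGJ, AJL, BDM, BFG, BFL, BLM, DEJ, DFJ, DFM, EGJ, EGM, ELM, FGM, FJL

giving chain groups C_0 ≅ Z^9, C_1 ≅ Z^27, C_2 ≅ Z^18.

∂_1: C_1 → C_0 sends each edge [p,q] (with p < q) to q − p. For instance
  ∂AL = L − A.
As a 9×27 matrix over Z this has rank 8, with invariant factors (1,1,1,1,1,1,1,1).

Boundary ∂_2: C_2 → C_1 sends each 2-simplex [p,q,r] to [q,r] − [p,r] + [p,q]. For instance
  ∂DEJ = EJ − DJ + DE,
  ∂ABG = BG − AG + AB.
The 27×18 boundary matrix has rank 18 and Smith normal form diag(1,1,1,1,1,1,1,1,1,1,1,1,1,1,1,1,1,2).

Now H_k = ker ∂_k / im ∂_{k+1}, so:

  H_0: rank C_0 − rank ∂_1 = 9 − 8 = 1, and the invariant factors of ∂_1 are all 1, so H_0 ≅ Z.
  H_1: rank ker ∂_1 − rank ∂_2 = (27 − 8) − 18 = 1, and ∂_2 has invariant factor 2 > 1, so H_1 ≅ Z ⊕ Z/2Z.
  H_2: rank ker ∂_2 − rank ∂_3 = (18 − 18) − 0 = 0, and there is no ∂_3, so H_2 ≅ 0.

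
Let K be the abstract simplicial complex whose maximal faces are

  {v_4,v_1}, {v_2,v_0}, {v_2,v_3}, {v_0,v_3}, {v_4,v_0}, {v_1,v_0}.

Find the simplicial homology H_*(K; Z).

Order the vertices as v_0 < v_1 < v_2 < v_3 < v_4. Listing each simplex with vertices in this order, K has dimension 1 with simplices:

  0-simplices (5): [v_0], [v_1], [v_2], [v_3], [v_4]
  1-simplices (6): [v_0,v_1], [v_0,v_2], [v_0,v_3], [v_0,v_4], [v_1,v_4], [v_2,v_3]

giving chain groups C_0 ≅ Z^5, C_1 ≅ Z^6.

∂_1: C_1 → C_0 sends each edge [p,q] (with p < q) to q − p.
The resulting 5×6 matrix has rank 4, and its Smith normal form has invariant factors (1,1,1,1).

From H_k ≅ ker(∂_k) / im(∂_{k+1}) we obtain:

  H_0: rank C_0 − rank ∂_1 = 5 − 4 = 1, and the invariant factors of ∂_1 are all 1, so H_0 = Z.
  H_1: rank ker ∂_1 − rank ∂_2 = (6 − 4) − 0 = 2, and there is no ∂_2, so H_1 = Z^2.

As a check, the Euler characteristic is 5 − 6 = -1, which agrees with 1 − 2 = -1.

H_0 ≅ Z,  H_1 ≅ Z^2.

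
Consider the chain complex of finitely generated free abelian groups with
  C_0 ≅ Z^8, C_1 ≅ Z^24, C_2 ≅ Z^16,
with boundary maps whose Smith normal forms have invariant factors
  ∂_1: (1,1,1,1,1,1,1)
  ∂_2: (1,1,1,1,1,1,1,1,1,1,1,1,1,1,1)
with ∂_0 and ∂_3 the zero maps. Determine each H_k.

H_0 ≅ Z,  H_1 ≅ Z^2,  H_2 ≅ Z.

H_0: b_0 = 8 − 0 − 7 = 1; torsion from ∂_1 factors > 1: none. So H_0 ≅ Z.
H_1: b_1 = 24 − 7 − 15 = 2; torsion from ∂_2 factors > 1: none. So H_1 ≅ Z^2.
H_2: b_2 = 16 − 15 − 0 = 1; torsion from ∂_3 factors > 1: none. So H_2 ≅ Z.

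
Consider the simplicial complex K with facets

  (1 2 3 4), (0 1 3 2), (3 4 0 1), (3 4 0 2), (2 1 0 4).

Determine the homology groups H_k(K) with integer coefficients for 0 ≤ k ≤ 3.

H_0 ≅ Z,  H_1 = 0,  H_2 = 0,  H_3 ≅ Z.

Order the vertices as 0 < 1 < 2 < 3 < 4. Listing each simplex with vertices in this order, K has dimension 3 with simplices:

  0-simplices (5): [0], [1], [2], [3], [4]
  1-simplices (10): [0,1], [0,2], [0,3], [0,4], [1,2], [1,3], [1,4], [2,3], [2,4], [3,4]
  2-simplices (10): [0,1,2], [0,1,3], [0,1,4], [0,2,3], [0,2,4], [0,3,4], [1,2,3], [1,2,4], [1,3,4], [2,3,4]
  3-simplices (5): [0,1,2,3], [0,1,2,4], [0,1,3,4], [0,2,3,4], [1,2,3,4]

giving chain groups C_0 ≅ Z^5, C_1 ≅ Z^10, C_2 ≅ Z^10, C_3 ≅ Z^5.

Boundary ∂_1: C_1 → C_0 sends each edge [p,q] (with p < q) to q − p. For instance
  ∂[1,3] = [3] − [1].
The 5×10 boundary matrix has rank 4 and Smith normal form diag(1,1,1,1).

The boundary map ∂_2: C_2 → C_1 sends each 2-simplex [p,q,r] to [q,r] − [p,r] + [p,q]. For instance
  ∂[0,2,4] = [2,4] − [0,4] + [0,2],
  ∂[0,1,4] = [1,4] − [0,4] + [0,1].
The resulting 10×10 matrix has rank 6, and its Smith normal form has invariant factors (1,1,1,1,1,1).

Boundary ∂_3: C_3 → C_2 sends each 3-simplex σ to the alternating sum Σ_i (−1)^i (σ with its i-th vertex removed). For instance
  ∂[0,1,3,4] = [1,3,4] − [0,3,4] + [0,1,4] − [0,1,3],
  ∂[0,1,2,4] = [1,2,4] − [0,2,4] + [0,1,4] − [0,1,2].
As a 10×5 matrix over Z this has rank 4, with invariant factors (1,1,1,1).

Now H_k = ker ∂_k / im ∂_{k+1}, so:

  H_0: rank C_0 − rank ∂_1 = 5 − 4 = 1, and the invariant factors of ∂_1 are all 1, so H_0 ≅ Z.
  H_1: rank ker ∂_1 − rank ∂_2 = (10 − 4) − 6 = 0, and the invariant factors of ∂_2 are all 1, so H_1 ≅ 0.
  H_2: rank ker ∂_2 − rank ∂_3 = (10 − 6) − 4 = 0, and the invariant factors of ∂_3 are all 1, so H_2 ≅ 0.
  H_3: rank ker ∂_3 − rank ∂_4 = (5 − 4) − 0 = 1, and there is no ∂_4, so H_3 ≅ Z.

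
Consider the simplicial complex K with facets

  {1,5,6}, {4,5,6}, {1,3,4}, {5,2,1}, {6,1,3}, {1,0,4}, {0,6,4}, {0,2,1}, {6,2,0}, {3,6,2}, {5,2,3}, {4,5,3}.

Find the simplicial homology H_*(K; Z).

K has 7 vertices, 18 edges, 12 triangles.
rank ∂_0 = 0, rank ∂_1 = 6 ⇒ b_0 = 7 − 0 − 6 = 1; all invariant factors of ∂_1 are 1 so no torsion. So H_0 = Z.
rank ∂_1 = 6, rank ∂_2 = 12 ⇒ b_1 = 18 − 6 − 12 = 0; ∂_2 has invariant factor(s) [2] giving torsion. So H_1 = Z_2.
rank ∂_2 = 12, rank ∂_3 = 0 ⇒ b_2 = 12 − 12 − 0 = 0. So H_2 = 0.

H_0 ≅ Z,  H_1 ≅ Z_2,  H_2 = 0.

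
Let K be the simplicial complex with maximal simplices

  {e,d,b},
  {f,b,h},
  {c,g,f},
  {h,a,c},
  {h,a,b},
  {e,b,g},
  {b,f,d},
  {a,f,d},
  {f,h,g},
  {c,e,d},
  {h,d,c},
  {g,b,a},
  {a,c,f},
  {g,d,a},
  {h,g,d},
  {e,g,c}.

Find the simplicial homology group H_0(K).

H_0 = Z.

Take the total order a < b < c < d < e < f < g < h on the vertex set. Then K (dimension 2) consists of the simplices:

  0-simplices (8): a, b, c, d, e, f, g, h
  1-simplices (24): ab, ac, ad, af, ag, ah, bd, be, bf, bg, bh, cd, ce, cf, cg, ch, de, df, dg, dh, eg, fg, fh, gh
  2-simplices (16): abg, abh, acf, ach, adf, adg, bde, bdf, beg, bfh, cde, cdh, ceg, cfg, dgh, fgh

giving chain groups C_0 ≅ Z^8, C_1 ≅ Z^24, C_2 ≅ Z^16.

The boundary map ∂_1: C_1 → C_0 is given by ∂[p,q] = [q] − [p]. For instance
  ∂ag = g − a.
This gives a 8×24 integer matrix of rank 7; reducing to Smith normal form yields diagonal entries (1,1,1,1,1,1,1).

Boundary ∂_2: C_2 → C_1 sends each 2-simplex [p,q,r] to [q,r] − [p,r] + [p,q]. For instance
  ∂fgh = gh − fh + fg,
  ∂dgh = gh − dh + dg.
The 24×16 boundary matrix has rank 15 and Smith normal form diag(1,1,1,1,1,1,1,1,1,1,1,1,1,1,1).

From H_k ≅ ker(∂_k) / im(∂_{k+1}) we obtain:

  H_0: rank C_0 − rank ∂_1 = 8 − 7 = 1, and the invariant factors of ∂_1 are all 1, so H_0 = Z.

(K is a triangulation of the torus T^2.)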